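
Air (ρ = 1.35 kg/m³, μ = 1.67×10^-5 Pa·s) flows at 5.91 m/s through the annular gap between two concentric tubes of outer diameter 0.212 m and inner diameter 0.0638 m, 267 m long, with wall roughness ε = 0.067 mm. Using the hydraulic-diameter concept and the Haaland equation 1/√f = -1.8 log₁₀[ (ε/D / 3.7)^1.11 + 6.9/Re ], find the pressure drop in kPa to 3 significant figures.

ΔP ≈ 0.887 kPa

Hydraulic diameter D_h = 4A/P = D_o - D_i = 0.212 - 0.0638 = 0.1482 m.
Re = ρVD_h/μ = 1.35·5.91·0.1482/1.67e-05 = 7.08e+04.
ε/D_h = 6.7e-05/0.1482 = 0.000452; Haaland gives 1/√f = -1.8 log₁₀[4.54e-05+9.75e-05] = 6.921, so f = 0.02087.
ΔP = f(L/D_h)(ρV²/2) = 0.02087·267/0.1482·23.58 = 886.6 Pa.
ΔP = 0.887 kPa.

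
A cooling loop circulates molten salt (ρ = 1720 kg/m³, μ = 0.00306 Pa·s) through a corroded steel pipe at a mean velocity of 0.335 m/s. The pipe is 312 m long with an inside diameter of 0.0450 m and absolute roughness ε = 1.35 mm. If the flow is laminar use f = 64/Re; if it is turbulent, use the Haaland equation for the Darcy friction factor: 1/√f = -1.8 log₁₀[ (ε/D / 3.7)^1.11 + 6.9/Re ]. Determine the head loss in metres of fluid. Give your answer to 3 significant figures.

Reynolds number Re = ρVD/μ = 1720 · 0.335 · 0.045 / 0.00306 = 8474.
Re > 4000 → turbulent. Relative roughness ε/D = 0.00135/0.045 = 0.03. Haaland: 1/√f = -1.8 log₁₀[(0.03/3.7)^1.11 + 6.9/8474] = -1.8 log₁₀[0.00477 + 0.000814] = 4.055, so f = 0.06082.
Darcy-Weisbach: ΔP = f(L/D)(ρV²/2) = 0.06082·(312/0.045)·(1720·0.335²/2) = 0.06082·6933·96.51 = 4.07e+04 Pa.
Head loss h_f = ΔP/(ρg) = 4.07e+04/(1720·9.81) = 2.41 m.

h_f ≈ 2.41 m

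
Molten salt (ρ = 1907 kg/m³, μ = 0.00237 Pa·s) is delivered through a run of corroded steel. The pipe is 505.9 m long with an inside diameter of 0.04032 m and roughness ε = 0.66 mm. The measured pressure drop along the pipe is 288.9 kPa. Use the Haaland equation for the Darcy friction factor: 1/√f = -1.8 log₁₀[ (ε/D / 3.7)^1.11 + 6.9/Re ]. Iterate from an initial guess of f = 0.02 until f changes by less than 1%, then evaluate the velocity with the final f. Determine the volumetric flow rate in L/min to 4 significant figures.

Rearranging Darcy-Weisbach: V = √(2·ΔP·D/(f·L·ρ)). With ε/D = 0.00066/0.04032 = 0.0164, iterate starting from f = 0.02:
  f = 0.02 → V = √(2·2.889e+05·0.04032/(0.02·505.9·1907)) = 1.099 m/s; Re = ρVD/μ = 3.565e+04; f → 0.04637
  f = 0.04637 → V = 0.7216 m/s; Re = 2.341e+04; f → 0.04696
  f = 0.04696 → V = 0.7171 m/s; Re = 2.326e+04; f → 0.04698
Converged (Δf/f < 1%). With the final f = 0.04698: V = √(2·2.889e+05·0.04032/(0.04698·505.9·1907)) = 0.717 m/s.
Q = V·A = 0.717·(π/4·0.04032²) = 0.0009155 m³/s = 54.93 L/min.

Q ≈ 54.93 L/min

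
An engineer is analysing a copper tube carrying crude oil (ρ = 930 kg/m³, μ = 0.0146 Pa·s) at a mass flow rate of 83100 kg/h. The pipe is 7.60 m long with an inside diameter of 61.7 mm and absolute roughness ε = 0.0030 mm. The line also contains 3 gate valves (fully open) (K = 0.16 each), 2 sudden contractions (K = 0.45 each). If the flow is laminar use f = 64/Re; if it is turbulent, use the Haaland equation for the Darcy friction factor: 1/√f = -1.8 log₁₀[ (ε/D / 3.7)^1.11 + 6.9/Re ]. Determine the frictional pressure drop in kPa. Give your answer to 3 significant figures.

ṁ = 83100 kg/h = 83100/3600 = 23.08 kg/s.
A = πD²/4 = π(0.0617)²/4 = 0.00299 m²; mean velocity V = ṁ/(ρA) = 23.08/(930 · 0.00299) = 8.301 m/s.
Reynolds number Re = ρVD/μ = 930 · 8.301 · 0.0617 / 0.0146 = 3.263e+04.
Re > 4000 → turbulent. Relative roughness ε/D = 3e-06/0.0617 = 4.86e-05. Haaland: 1/√f = -1.8 log₁₀[(4.86e-05/3.7)^1.11 + 6.9/3.263e+04] = -1.8 log₁₀[3.82e-06 + 0.000211] = 6.601, so f = 0.02295.
Total minor-loss coefficient ΣK = 3·0.16 + 2·0.45 = 1.38.
ΔP = [f·L/D + ΣK]·(ρV²/2) = [0.02295·7.6/0.0617 + 1.38]·(930·8.301²/2) = [2.827 + 1.38]·3.205e+04 = 1.348e+05 Pa.
ΔP = 1.348e+05 Pa = 135 kPa.

ΔP ≈ 135 kPa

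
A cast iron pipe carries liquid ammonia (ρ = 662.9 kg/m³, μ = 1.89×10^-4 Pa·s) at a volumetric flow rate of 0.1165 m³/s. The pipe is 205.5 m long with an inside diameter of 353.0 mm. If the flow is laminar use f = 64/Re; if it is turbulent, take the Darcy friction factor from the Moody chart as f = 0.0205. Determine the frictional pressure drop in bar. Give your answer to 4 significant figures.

ΔP ≈ 0.05605 bar

Cross-sectional area A = πD²/4 = π(0.353)²/4 = 0.09787 m²; mean velocity V = Q/A = 0.1165/0.09787 = 1.19 m/s.
Reynolds number Re = ρVD/μ = 662.9 · 1.19 · 0.353 / 0.000189 = 1.474e+06.
Re > 4000 → turbulent; use the Moody-chart value f = 0.0205.
Darcy-Weisbach: ΔP = f(L/D)(ρV²/2) = 0.0205·(205.5/0.353)·(662.9·1.19²/2) = 0.0205·582.2·469.7 = 5605 Pa.
ΔP = 5605 Pa = 0.05605 bar.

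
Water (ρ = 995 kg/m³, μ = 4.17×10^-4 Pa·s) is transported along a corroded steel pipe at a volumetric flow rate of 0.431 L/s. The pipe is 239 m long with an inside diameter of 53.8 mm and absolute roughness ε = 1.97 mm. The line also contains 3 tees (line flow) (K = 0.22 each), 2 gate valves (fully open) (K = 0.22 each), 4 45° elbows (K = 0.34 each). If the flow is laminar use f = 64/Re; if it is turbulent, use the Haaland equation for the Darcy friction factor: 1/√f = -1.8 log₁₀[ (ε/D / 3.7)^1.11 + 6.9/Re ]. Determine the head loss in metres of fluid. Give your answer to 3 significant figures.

Q = 0.431 L/s = 0.431/1000 = 0.000431 m³/s.
Cross-sectional area A = πD²/4 = π(0.0538)²/4 = 0.002273 m²; mean velocity V = Q/A = 0.000431/0.002273 = 0.1896 m/s.
Reynolds number Re = ρVD/μ = 995 · 0.1896 · 0.0538 / 0.000417 = 2.434e+04.
Re > 4000 → turbulent. Relative roughness ε/D = 0.00197/0.0538 = 0.0366. Haaland: 1/√f = -1.8 log₁₀[(0.0366/3.7)^1.11 + 6.9/2.434e+04] = -1.8 log₁₀[0.00596 + 0.000284] = 3.969, so f = 0.06349.
Total minor-loss coefficient ΣK = 3·0.22 + 2·0.22 + 4·0.34 = 2.46.
ΔP = [f·L/D + ΣK]·(ρV²/2) = [0.06349·239/0.0538 + 2.46]·(995·0.1896²/2) = [282 + 2.46]·17.88 = 5088 Pa.
Head loss h_f = ΔP/(ρg) = 5088/(995·9.81) = 0.521 m.

h_f ≈ 0.521 m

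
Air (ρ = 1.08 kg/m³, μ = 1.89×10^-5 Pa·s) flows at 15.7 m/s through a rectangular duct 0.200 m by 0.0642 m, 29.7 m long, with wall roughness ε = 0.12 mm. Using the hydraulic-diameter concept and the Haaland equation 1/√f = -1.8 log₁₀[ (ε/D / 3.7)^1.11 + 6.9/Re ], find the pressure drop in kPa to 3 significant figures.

ΔP ≈ 0.936 kPa

Hydraulic diameter D_h = 4A/P = 4·(0.2·0.0642)/(2·(0.2+0.0642)) = 0.05136/0.5284 = 0.0972 m.
Re = ρVD_h/μ = 1.08·15.7·0.0972/1.89e-05 = 8.72e+04.
ε/D_h = 0.00012/0.0972 = 0.00123; Haaland gives 1/√f = -1.8 log₁₀[0.000138+7.91e-05] = 6.593, so f = 0.02301.
ΔP = f(L/D_h)(ρV²/2) = 0.02301·29.7/0.0972·133.1 = 935.7 Pa.
ΔP = 0.936 kPa.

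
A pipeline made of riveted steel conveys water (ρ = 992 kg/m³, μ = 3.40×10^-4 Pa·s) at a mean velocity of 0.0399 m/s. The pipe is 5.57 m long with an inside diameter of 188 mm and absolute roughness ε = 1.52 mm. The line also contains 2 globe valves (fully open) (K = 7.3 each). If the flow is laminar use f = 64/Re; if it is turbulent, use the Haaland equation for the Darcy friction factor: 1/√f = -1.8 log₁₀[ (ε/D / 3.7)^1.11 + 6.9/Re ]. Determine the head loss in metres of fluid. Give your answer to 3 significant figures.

Reynolds number Re = ρVD/μ = 992 · 0.0399 · 0.188 / 0.00034 = 2.189e+04.
Re > 4000 → turbulent. Relative roughness ε/D = 0.00152/0.188 = 0.00809. Haaland: 1/√f = -1.8 log₁₀[(0.00809/3.7)^1.11 + 6.9/2.189e+04] = -1.8 log₁₀[0.00111 + 0.000315] = 5.121, so f = 0.03813.
Total minor-loss coefficient ΣK = 2·7.3 = 14.6.
ΔP = [f·L/D + ΣK]·(ρV²/2) = [0.03813·5.57/0.188 + 14.6]·(992·0.0399²/2) = [1.13 + 14.6]·0.7896 = 12.42 Pa.
Head loss h_f = ΔP/(ρg) = 12.42/(992·9.81) = 0.00128 m.

h_f ≈ 0.00128 m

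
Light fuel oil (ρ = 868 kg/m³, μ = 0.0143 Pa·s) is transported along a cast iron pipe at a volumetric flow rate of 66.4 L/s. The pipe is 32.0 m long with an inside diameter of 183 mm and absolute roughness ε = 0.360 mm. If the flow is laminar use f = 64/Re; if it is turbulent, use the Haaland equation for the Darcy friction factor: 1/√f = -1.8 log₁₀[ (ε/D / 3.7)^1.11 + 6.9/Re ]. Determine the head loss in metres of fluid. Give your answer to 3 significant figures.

h_f ≈ 1.59 m

Q = 66.4 L/s = 66.4/1000 = 0.0664 m³/s.
Cross-sectional area A = πD²/4 = π(0.183)²/4 = 0.0263 m²; mean velocity V = Q/A = 0.0664/0.0263 = 2.525 m/s.
Reynolds number Re = ρVD/μ = 868 · 2.525 · 0.183 / 0.0143 = 2.804e+04.
Re > 4000 → turbulent. Relative roughness ε/D = 0.00036/0.183 = 0.00197. Haaland: 1/√f = -1.8 log₁₀[(0.00197/3.7)^1.11 + 6.9/2.804e+04] = -1.8 log₁₀[0.000232 + 0.000246] = 5.977, so f = 0.02799.
Darcy-Weisbach: ΔP = f(L/D)(ρV²/2) = 0.02799·(32/0.183)·(868·2.525²/2) = 0.02799·174.9·2766 = 1.354e+04 Pa.
Head loss h_f = ΔP/(ρg) = 1.354e+04/(868·9.81) = 1.59 m.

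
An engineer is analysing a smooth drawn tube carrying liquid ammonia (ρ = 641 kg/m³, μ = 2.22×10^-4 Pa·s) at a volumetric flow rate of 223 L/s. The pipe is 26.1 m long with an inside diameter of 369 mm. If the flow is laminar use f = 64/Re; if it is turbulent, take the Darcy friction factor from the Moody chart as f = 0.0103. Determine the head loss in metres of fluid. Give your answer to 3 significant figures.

h_f ≈ 0.161 m

Q = 223 L/s = 223/1000 = 0.223 m³/s.
Cross-sectional area A = πD²/4 = π(0.369)²/4 = 0.1069 m²; mean velocity V = Q/A = 0.223/0.1069 = 2.085 m/s.
Reynolds number Re = ρVD/μ = 641 · 2.085 · 0.369 / 0.000222 = 2.222e+06.
Re > 4000 → turbulent; use the Moody-chart value f = 0.0103.
Darcy-Weisbach: ΔP = f(L/D)(ρV²/2) = 0.0103·(26.1/0.369)·(641·2.085²/2) = 0.0103·70.73·1394 = 1015 Pa.
Head loss h_f = ΔP/(ρg) = 1015/(641·9.81) = 0.161 m.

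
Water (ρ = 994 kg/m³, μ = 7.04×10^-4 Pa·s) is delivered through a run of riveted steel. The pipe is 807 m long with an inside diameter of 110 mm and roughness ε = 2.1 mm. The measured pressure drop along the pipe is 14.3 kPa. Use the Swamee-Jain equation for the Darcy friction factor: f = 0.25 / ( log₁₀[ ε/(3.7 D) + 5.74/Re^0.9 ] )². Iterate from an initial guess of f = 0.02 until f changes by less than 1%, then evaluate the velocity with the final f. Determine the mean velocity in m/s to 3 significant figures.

Rearranging Darcy-Weisbach: V = √(2·ΔP·D/(f·L·ρ)). With ε/D = 0.0021/0.11 = 0.0191, iterate starting from f = 0.02:
  f = 0.02 → V = √(2·1.43e+04·0.11/(0.02·807·994)) = 0.4428 m/s; Re = ρVD/μ = 6.878e+04; f → 0.04867
  f = 0.04867 → V = 0.2839 m/s; Re = 4.409e+04; f → 0.0491
Converged (Δf/f < 1%). With the final f = 0.0491: V = √(2·1.43e+04·0.11/(0.0491·807·994)) = 0.2826 m/s.

V ≈ 0.283 m/s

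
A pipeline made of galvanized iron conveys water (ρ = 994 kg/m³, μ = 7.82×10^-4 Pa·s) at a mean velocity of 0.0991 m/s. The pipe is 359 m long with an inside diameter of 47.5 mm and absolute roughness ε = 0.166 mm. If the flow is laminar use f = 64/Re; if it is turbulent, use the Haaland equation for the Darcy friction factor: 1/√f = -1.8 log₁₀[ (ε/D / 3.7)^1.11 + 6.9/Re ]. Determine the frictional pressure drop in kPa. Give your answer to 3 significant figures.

Reynolds number Re = ρVD/μ = 994 · 0.0991 · 0.0475 / 0.000782 = 5983.
Re > 4000 → turbulent. Relative roughness ε/D = 0.000166/0.0475 = 0.00349. Haaland: 1/√f = -1.8 log₁₀[(0.00349/3.7)^1.11 + 6.9/5983] = -1.8 log₁₀[0.000439 + 0.00115] = 5.036, so f = 0.03942.
Darcy-Weisbach: ΔP = f(L/D)(ρV²/2) = 0.03942·(359/0.0475)·(994·0.0991²/2) = 0.03942·7558·4.881 = 1454 Pa.
ΔP = 1454 Pa = 1.45 kPa.

ΔP ≈ 1.45 kPa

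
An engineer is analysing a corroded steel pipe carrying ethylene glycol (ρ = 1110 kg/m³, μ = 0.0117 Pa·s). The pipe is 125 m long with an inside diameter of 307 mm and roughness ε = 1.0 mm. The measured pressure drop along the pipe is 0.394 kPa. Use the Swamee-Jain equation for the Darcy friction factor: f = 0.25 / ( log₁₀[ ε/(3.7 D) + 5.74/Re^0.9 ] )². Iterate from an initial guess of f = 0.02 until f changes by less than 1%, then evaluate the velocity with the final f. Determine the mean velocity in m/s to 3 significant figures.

Rearranging Darcy-Weisbach: V = √(2·ΔP·D/(f·L·ρ)). With ε/D = 0.001/0.307 = 0.00326, iterate starting from f = 0.02:
  f = 0.02 → V = √(2·394·0.307/(0.02·125·1110)) = 0.2953 m/s; Re = ρVD/μ = 8600; f → 0.03708
  f = 0.03708 → V = 0.2168 m/s; Re = 6316; f → 0.03955
  f = 0.03955 → V = 0.21 m/s; Re = 6115; f → 0.03984
Converged (Δf/f < 1%). With the final f = 0.03984: V = √(2·394·0.307/(0.03984·125·1110)) = 0.2092 m/s.

V ≈ 0.209 m/s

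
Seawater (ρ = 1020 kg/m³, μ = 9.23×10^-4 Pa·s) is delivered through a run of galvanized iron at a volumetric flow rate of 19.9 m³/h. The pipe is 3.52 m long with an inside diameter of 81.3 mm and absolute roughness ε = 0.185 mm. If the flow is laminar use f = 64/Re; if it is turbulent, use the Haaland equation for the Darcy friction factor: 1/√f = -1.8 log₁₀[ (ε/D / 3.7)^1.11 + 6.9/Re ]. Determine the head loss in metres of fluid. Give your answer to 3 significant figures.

h_f ≈ 0.0644 m

Q = 19.9 m³/h = 19.9/3600 = 0.005528 m³/s.
Cross-sectional area A = πD²/4 = π(0.0813)²/4 = 0.005191 m²; mean velocity V = Q/A = 0.005528/0.005191 = 1.065 m/s.
Reynolds number Re = ρVD/μ = 1020 · 1.065 · 0.0813 / 0.000923 = 9.567e+04.
Re > 4000 → turbulent. Relative roughness ε/D = 0.000185/0.0813 = 0.00228. Haaland: 1/√f = -1.8 log₁₀[(0.00228/3.7)^1.11 + 6.9/9.567e+04] = -1.8 log₁₀[0.000273 + 7.21e-05] = 6.232, so f = 0.02575.
Darcy-Weisbach: ΔP = f(L/D)(ρV²/2) = 0.02575·(3.52/0.0813)·(1020·1.065²/2) = 0.02575·43.3·578.3 = 644.6 Pa.
Head loss h_f = ΔP/(ρg) = 644.6/(1020·9.81) = 0.0644 m.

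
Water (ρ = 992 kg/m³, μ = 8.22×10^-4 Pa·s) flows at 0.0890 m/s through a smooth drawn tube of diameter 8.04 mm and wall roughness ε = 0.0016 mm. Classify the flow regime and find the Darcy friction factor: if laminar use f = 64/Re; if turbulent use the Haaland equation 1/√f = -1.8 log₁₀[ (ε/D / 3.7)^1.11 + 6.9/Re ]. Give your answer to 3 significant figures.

f ≈ 0.0741

Re = ρVD/μ = 992·0.089·0.00804/0.000822 = 863.5.
Re < 2300 → laminar, so f = 64/Re = 0.07411 (roughness is irrelevant in laminar flow).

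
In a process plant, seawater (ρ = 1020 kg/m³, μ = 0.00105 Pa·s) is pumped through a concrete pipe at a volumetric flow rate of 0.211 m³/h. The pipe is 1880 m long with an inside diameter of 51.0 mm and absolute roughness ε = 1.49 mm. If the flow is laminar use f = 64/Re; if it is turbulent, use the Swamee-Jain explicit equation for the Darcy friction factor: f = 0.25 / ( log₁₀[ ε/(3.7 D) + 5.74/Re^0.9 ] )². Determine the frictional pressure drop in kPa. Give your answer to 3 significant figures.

Q = 0.211 m³/h = 0.211/3600 = 5.861e-05 m³/s.
Cross-sectional area A = πD²/4 = π(0.051)²/4 = 0.002043 m²; mean velocity V = Q/A = 5.861e-05/0.002043 = 0.02869 m/s.
Reynolds number Re = ρVD/μ = 1020 · 0.02869 · 0.051 / 0.00105 = 1421.
Re < 2300 → laminar flow, so f = 64/Re = 64/1421 = 0.04502 (the turbulent correlation is not needed).
Darcy-Weisbach: ΔP = f(L/D)(ρV²/2) = 0.04502·(1880/0.051)·(1020·0.02869²/2) = 0.04502·3.686e+04·0.4198 = 696.8 Pa.
ΔP = 696.8 Pa = 0.697 kPa.

ΔP ≈ 0.697 kPa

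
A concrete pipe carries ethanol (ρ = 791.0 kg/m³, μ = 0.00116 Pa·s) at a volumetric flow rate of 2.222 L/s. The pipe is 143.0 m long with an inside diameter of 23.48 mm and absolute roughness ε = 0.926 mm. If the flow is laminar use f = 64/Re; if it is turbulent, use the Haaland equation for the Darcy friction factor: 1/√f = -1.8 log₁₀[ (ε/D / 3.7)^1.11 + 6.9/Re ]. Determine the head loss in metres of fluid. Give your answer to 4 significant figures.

h_f ≈ 529.1 m

Q = 2.222 L/s = 2.222/1000 = 0.002222 m³/s.
Cross-sectional area A = πD²/4 = π(0.02348)²/4 = 0.000433 m²; mean velocity V = Q/A = 0.002222/0.000433 = 5.132 m/s.
Reynolds number Re = ρVD/μ = 791 · 5.132 · 0.02348 / 0.00116 = 8.216e+04.
Re > 4000 → turbulent. Relative roughness ε/D = 0.000926/0.02348 = 0.0394. Haaland: 1/√f = -1.8 log₁₀[(0.0394/3.7)^1.11 + 6.9/8.216e+04] = -1.8 log₁₀[0.00647 + 8.4e-05] = 3.931, so f = 0.06473.
Darcy-Weisbach: ΔP = f(L/D)(ρV²/2) = 0.06473·(143/0.02348)·(791·5.132²/2) = 0.06473·6090·1.042e+04 = 4.106e+06 Pa.
Head loss h_f = ΔP/(ρg) = 4.106e+06/(791·9.81) = 529.1 m.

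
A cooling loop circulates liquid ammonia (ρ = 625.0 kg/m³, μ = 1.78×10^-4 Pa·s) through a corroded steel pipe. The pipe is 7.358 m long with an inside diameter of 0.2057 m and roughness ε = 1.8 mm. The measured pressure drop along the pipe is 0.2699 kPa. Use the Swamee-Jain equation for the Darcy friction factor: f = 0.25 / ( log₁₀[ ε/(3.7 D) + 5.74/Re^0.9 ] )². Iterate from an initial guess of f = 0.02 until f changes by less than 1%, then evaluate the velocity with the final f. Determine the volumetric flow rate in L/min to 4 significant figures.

Rearranging Darcy-Weisbach: V = √(2·ΔP·D/(f·L·ρ)). With ε/D = 0.0018/0.2057 = 0.00875, iterate starting from f = 0.02:
  f = 0.02 → V = √(2·269.9·0.2057/(0.02·7.358·625)) = 1.099 m/s; Re = ρVD/μ = 7.936e+05; f → 0.03639
  f = 0.03639 → V = 0.8145 m/s; Re = 5.883e+05; f → 0.03644
Converged (Δf/f < 1%). With the final f = 0.03644: V = √(2·269.9·0.2057/(0.03644·7.358·625)) = 0.8141 m/s.
Q = V·A = 0.8141·(π/4·0.2057²) = 0.02705 m³/s = 1623 L/min.

Q ≈ 1623 L/min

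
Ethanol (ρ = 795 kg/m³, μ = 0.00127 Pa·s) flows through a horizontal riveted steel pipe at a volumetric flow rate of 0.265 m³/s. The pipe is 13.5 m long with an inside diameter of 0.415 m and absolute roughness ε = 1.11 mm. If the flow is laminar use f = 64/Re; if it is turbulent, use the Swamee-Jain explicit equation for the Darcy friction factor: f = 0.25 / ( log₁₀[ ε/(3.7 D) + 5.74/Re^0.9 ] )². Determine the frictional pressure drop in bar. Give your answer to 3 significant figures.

ΔP ≈ 0.0128 bar

Cross-sectional area A = πD²/4 = π(0.415)²/4 = 0.1353 m²; mean velocity V = Q/A = 0.265/0.1353 = 1.959 m/s.
Reynolds number Re = ρVD/μ = 795 · 1.959 · 0.415 / 0.00127 = 5.089e+05.
Re > 4000 → turbulent. Relative roughness ε/D = 0.00111/0.415 = 0.00267. Swamee-Jain: f = 0.25/(log₁₀[0.00267/3.7 + 5.74/5.089e+05^0.9])² = 0.25/(log₁₀[0.000723 + 4.2e-05])² = 0.25/(-3.116)² = 0.02574.
Darcy-Weisbach: ΔP = f(L/D)(ρV²/2) = 0.02574·(13.5/0.415)·(795·1.959²/2) = 0.02574·32.53·1526 = 1278 Pa.
ΔP = 1278 Pa = 0.0128 bar.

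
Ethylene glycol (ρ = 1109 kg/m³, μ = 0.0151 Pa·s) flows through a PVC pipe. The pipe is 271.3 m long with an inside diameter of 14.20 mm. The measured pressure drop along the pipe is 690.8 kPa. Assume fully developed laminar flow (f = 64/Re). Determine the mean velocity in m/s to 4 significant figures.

For laminar flow, f = 64/Re with Re = ρVD/μ, so Darcy-Weisbach reduces to ΔP = 32μLV/D². Solving for V: V = ΔP·D²/(32μL) = 6.908e+05·(0.0142)²/(32·0.0151·271.3) = 1.063 m/s.
Check: Re = ρVD/μ = 1109·1.063·0.0142/0.0151 = 1108 < 2300, so the laminar assumption holds.

V ≈ 1.063 m/s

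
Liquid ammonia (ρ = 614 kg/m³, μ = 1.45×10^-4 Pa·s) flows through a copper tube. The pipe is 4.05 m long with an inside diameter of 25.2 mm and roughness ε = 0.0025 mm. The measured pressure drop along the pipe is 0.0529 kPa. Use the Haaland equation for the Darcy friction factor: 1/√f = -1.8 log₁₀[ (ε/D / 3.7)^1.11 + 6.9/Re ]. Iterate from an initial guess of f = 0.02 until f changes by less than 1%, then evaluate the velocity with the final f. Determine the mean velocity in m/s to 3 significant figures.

Rearranging Darcy-Weisbach: V = √(2·ΔP·D/(f·L·ρ)). With ε/D = 2.5e-06/0.0252 = 9.92e-05, iterate starting from f = 0.02:
  f = 0.02 → V = √(2·52.9·0.0252/(0.02·4.05·614)) = 0.2315 m/s; Re = ρVD/μ = 2.471e+04; f → 0.02461
  f = 0.02461 → V = 0.2087 m/s; Re = 2.227e+04; f → 0.02524
  f = 0.02524 → V = 0.2061 m/s; Re = 2.2e+04; f → 0.02531
Converged (Δf/f < 1%). With the final f = 0.02531: V = √(2·52.9·0.0252/(0.02531·4.05·614)) = 0.2058 m/s.

V ≈ 0.206 m/s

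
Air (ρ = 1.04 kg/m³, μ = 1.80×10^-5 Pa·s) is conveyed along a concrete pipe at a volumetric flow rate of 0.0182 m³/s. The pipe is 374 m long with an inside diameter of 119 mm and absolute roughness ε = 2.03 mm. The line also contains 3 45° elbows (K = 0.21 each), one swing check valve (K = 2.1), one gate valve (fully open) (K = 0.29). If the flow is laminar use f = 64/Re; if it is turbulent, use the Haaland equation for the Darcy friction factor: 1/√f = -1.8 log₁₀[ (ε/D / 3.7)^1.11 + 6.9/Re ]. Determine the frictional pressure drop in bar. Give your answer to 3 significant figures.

Cross-sectional area A = πD²/4 = π(0.119)²/4 = 0.01112 m²; mean velocity V = Q/A = 0.0182/0.01112 = 1.636 m/s.
Reynolds number Re = ρVD/μ = 1.04 · 1.636 · 0.119 / 1.8e-05 = 1.125e+04.
Re > 4000 → turbulent. Relative roughness ε/D = 0.00203/0.119 = 0.0171. Haaland: 1/√f = -1.8 log₁₀[(0.0171/3.7)^1.11 + 6.9/1.125e+04] = -1.8 log₁₀[0.00255 + 0.000613] = 4.499, so f = 0.0494.
Total minor-loss coefficient ΣK = 3·0.21 + 1·2.1 + 1·0.29 = 3.02.
ΔP = [f·L/D + ΣK]·(ρV²/2) = [0.0494·374/0.119 + 3.02]·(1.04·1.636²/2) = [155.2 + 3.02]·1.392 = 220.4 Pa.
ΔP = 220.4 Pa = 0.00220 bar.

ΔP ≈ 0.00220 bar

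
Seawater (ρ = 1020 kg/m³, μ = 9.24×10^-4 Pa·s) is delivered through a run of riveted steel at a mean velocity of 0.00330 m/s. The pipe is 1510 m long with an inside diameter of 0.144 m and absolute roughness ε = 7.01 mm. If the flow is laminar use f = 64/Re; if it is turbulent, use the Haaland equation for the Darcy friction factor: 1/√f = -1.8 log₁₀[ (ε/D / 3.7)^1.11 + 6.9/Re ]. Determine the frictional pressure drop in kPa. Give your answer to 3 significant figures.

ΔP ≈ 0.00711 kPa

Reynolds number Re = ρVD/μ = 1020 · 0.0033 · 0.144 / 0.000924 = 524.6.
Re < 2300 → laminar flow, so f = 64/Re = 64/524.6 = 0.122 (the turbulent correlation is not needed).
Darcy-Weisbach: ΔP = f(L/D)(ρV²/2) = 0.122·(1510/0.144)·(1020·0.0033²/2) = 0.122·1.049e+04·0.005554 = 7.105 Pa.
ΔP = 7.105 Pa = 0.00711 kPa.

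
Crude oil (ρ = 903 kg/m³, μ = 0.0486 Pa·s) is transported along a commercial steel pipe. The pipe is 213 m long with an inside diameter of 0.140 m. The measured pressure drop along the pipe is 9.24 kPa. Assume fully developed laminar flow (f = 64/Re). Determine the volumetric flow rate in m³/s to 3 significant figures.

For laminar flow, f = 64/Re with Re = ρVD/μ, so Darcy-Weisbach reduces to ΔP = 32μLV/D². Solving for V: V = ΔP·D²/(32μL) = 9240·(0.14)²/(32·0.0486·213) = 0.5467 m/s.
Check: Re = ρVD/μ = 903·0.5467·0.14/0.0486 = 1422 < 2300, so the laminar assumption holds.
Q = V·A = 0.5467·(π/4·0.14²) = 0.008416 m³/s = 0.00842 m³/s.

Q ≈ 0.00842 m³/s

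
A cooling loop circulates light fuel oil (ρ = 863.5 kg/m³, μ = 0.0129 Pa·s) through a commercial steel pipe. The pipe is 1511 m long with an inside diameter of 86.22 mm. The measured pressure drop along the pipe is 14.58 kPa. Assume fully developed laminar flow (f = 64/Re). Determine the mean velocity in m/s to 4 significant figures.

For laminar flow, f = 64/Re with Re = ρVD/μ, so Darcy-Weisbach reduces to ΔP = 32μLV/D². Solving for V: V = ΔP·D²/(32μL) = 1.458e+04·(0.08622)²/(32·0.0129·1511) = 0.1738 m/s.
Check: Re = ρVD/μ = 863.5·0.1738·0.08622/0.0129 = 1003 < 2300, so the laminar assumption holds.

V ≈ 0.1738 m/s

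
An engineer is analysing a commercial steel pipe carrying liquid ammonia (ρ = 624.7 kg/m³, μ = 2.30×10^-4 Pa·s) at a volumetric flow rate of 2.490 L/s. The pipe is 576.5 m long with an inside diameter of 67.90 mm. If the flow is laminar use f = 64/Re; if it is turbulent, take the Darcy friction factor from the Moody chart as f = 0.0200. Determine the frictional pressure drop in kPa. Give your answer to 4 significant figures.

Q = 2.490 L/s = 2.490/1000 = 0.00249 m³/s.
Cross-sectional area A = πD²/4 = π(0.0679)²/4 = 0.003621 m²; mean velocity V = Q/A = 0.00249/0.003621 = 0.6877 m/s.
Reynolds number Re = ρVD/μ = 624.7 · 0.6877 · 0.0679 / 0.00023 = 1.268e+05.
Re > 4000 → turbulent; use the Moody-chart value f = 0.0200.
Darcy-Weisbach: ΔP = f(L/D)(ρV²/2) = 0.02·(576.5/0.0679)·(624.7·0.6877²/2) = 0.02·8490·147.7 = 2.508e+04 Pa.
ΔP = 2.508e+04 Pa = 25.08 kPa.

ΔP ≈ 25.08 kPa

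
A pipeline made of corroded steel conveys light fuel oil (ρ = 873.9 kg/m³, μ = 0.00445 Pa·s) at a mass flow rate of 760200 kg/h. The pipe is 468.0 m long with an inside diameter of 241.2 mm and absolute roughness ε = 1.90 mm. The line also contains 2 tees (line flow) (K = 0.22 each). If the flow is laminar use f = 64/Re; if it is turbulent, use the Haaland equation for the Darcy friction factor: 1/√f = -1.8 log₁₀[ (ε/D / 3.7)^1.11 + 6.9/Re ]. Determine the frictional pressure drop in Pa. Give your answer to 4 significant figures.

ṁ = 760200 kg/h = 760200/3600 = 211.2 kg/s.
A = πD²/4 = π(0.2412)²/4 = 0.04569 m²; mean velocity V = ṁ/(ρA) = 211.2/(873.9 · 0.04569) = 5.288 m/s.
Reynolds number Re = ρVD/μ = 873.9 · 5.288 · 0.2412 / 0.00445 = 2.505e+05.
Re > 4000 → turbulent. Relative roughness ε/D = 0.0019/0.2412 = 0.00788. Haaland: 1/√f = -1.8 log₁₀[(0.00788/3.7)^1.11 + 6.9/2.505e+05] = -1.8 log₁₀[0.00108 + 2.75e-05] = 5.319, so f = 0.03535.
Total minor-loss coefficient ΣK = 2·0.22 = 0.44.
ΔP = [f·L/D + ΣK]·(ρV²/2) = [0.03535·468/0.2412 + 0.44]·(873.9·5.288²/2) = [68.59 + 0.44]·1.222e+04 = 8.436e+05 Pa.

ΔP ≈ 843600 Pa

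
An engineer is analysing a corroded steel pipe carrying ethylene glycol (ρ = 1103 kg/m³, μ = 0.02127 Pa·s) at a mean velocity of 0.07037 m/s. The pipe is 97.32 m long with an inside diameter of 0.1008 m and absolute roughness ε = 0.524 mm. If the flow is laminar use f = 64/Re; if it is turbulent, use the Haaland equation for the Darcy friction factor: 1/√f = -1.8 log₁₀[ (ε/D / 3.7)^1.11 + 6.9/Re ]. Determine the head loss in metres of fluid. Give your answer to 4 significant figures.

Reynolds number Re = ρVD/μ = 1103 · 0.07037 · 0.1008 / 0.0213 = 367.8.
Re < 2300 → laminar flow, so f = 64/Re = 64/367.8 = 0.174 (the turbulent correlation is not needed).
Darcy-Weisbach: ΔP = f(L/D)(ρV²/2) = 0.174·(97.32/0.1008)·(1103·0.07037²/2) = 0.174·965.5·2.731 = 458.8 Pa.
Head loss h_f = ΔP/(ρg) = 458.8/(1103·9.81) = 0.04240 m.

h_f ≈ 0.04240 m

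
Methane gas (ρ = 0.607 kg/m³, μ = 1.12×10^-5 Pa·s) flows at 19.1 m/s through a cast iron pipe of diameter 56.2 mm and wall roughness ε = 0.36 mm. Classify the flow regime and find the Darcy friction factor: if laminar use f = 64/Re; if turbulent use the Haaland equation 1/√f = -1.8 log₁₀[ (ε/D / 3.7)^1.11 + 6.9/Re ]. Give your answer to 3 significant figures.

f ≈ 0.0341

Re = ρVD/μ = 0.607·19.1·0.0562/1.12e-05 = 5.818e+04.
Re > 4000 → turbulent. ε/D = 0.00036/0.0562 = 0.00641; Haaland: 1/√f = -1.8 log₁₀[0.00086 + 0.000119] = 5.417, so f = 0.03408.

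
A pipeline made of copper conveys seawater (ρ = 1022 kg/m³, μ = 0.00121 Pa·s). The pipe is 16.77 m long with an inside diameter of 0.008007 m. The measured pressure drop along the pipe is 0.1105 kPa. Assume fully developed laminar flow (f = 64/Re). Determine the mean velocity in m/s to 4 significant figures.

V ≈ 0.01091 m/s

For laminar flow, f = 64/Re with Re = ρVD/μ, so Darcy-Weisbach reduces to ΔP = 32μLV/D². Solving for V: V = ΔP·D²/(32μL) = 110.5·(0.008007)²/(32·0.00121·16.77) = 0.01091 m/s.
Check: Re = ρVD/μ = 1022·0.01091·0.008007/0.00121 = 73.79 < 2300, so the laminar assumption holds.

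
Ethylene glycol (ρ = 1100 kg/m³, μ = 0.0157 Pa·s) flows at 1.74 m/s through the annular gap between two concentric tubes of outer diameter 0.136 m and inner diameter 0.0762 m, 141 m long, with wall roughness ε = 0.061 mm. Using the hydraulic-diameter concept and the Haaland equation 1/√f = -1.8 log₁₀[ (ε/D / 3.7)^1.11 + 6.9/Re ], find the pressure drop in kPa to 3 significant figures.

Hydraulic diameter D_h = 4A/P = D_o - D_i = 0.136 - 0.0762 = 0.0598 m.
Re = ρVD_h/μ = 1100·1.74·0.0598/0.0157 = 7290.
ε/D_h = 6.1e-05/0.0598 = 0.00102; Haaland gives 1/√f = -1.8 log₁₀[0.000112+0.000946] = 5.356, so f = 0.03486.
ΔP = f(L/D_h)(ρV²/2) = 0.03486·141/0.0598·1665 = 1.369e+05 Pa.
ΔP = 137 kPa.

ΔP ≈ 137 kPa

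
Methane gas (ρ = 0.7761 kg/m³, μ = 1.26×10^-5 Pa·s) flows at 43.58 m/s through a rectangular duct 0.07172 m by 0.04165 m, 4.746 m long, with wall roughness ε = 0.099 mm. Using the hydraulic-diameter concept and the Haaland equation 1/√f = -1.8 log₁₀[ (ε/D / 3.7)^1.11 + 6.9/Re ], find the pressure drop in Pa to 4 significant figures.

ΔP ≈ 1607 Pa

Hydraulic diameter D_h = 4A/P = 4·(0.07172·0.04165)/(2·(0.07172+0.04165)) = 0.01195/0.2267 = 0.0527 m.
Re = ρVD_h/μ = 0.7761·43.58·0.0527/1.26e-05 = 1.415e+05.
ε/D_h = 9.9e-05/0.0527 = 0.00188; Haaland gives 1/√f = -1.8 log₁₀[0.00022+4.88e-05] = 6.426, so f = 0.02422.
ΔP = f(L/D_h)(ρV²/2) = 0.02422·4.746/0.0527·737 = 1607 Pa.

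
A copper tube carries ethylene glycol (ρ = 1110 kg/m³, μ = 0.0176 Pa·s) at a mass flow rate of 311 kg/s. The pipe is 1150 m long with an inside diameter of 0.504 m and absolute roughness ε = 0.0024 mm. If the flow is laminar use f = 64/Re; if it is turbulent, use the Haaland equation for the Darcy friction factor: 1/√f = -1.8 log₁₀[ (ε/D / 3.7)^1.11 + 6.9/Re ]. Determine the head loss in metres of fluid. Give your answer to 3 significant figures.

h_f ≈ 4.88 m

A = πD²/4 = π(0.504)²/4 = 0.1995 m²; mean velocity V = ṁ/(ρA) = 311/(1110 · 0.1995) = 1.404 m/s.
Reynolds number Re = ρVD/μ = 1110 · 1.404 · 0.504 / 0.0176 = 4.464e+04.
Re > 4000 → turbulent. Relative roughness ε/D = 2.4e-06/0.504 = 4.76e-06. Haaland: 1/√f = -1.8 log₁₀[(4.76e-06/3.7)^1.11 + 6.9/4.464e+04] = -1.8 log₁₀[2.89e-07 + 0.000155] = 6.858, so f = 0.02126.
Darcy-Weisbach: ΔP = f(L/D)(ρV²/2) = 0.02126·(1150/0.504)·(1110·1.404²/2) = 0.02126·2282·1095 = 5.31e+04 Pa.
Head loss h_f = ΔP/(ρg) = 5.31e+04/(1110·9.81) = 4.88 m.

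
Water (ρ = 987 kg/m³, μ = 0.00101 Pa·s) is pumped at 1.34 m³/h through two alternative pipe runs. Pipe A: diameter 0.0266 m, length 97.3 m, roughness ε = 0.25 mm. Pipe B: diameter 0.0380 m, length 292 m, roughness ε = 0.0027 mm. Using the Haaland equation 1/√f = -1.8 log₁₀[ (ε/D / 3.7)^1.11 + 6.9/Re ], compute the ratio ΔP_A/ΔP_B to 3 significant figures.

Pipe A: V = Q/A = 0.0003722/0.0005557 = 0.6698 m/s; Re = 1.741e+04; ε/D = 0.0094; Haaland → f = 0.04033; ΔP_A = f(L/D)(ρV²/2) = 3.266e+04 Pa.
Pipe B: V = Q/A = 0.0003722/0.001134 = 0.3282 m/s; Re = 1.219e+04; ε/D = 7.11e-05; Haaland → f = 0.02935; ΔP_B = f(L/D)(ρV²/2) = 1.199e+04 Pa.
ΔP_A/ΔP_B = 3.266e+04/1.199e+04 = 2.72.

ΔP_A/ΔP_B ≈ 2.72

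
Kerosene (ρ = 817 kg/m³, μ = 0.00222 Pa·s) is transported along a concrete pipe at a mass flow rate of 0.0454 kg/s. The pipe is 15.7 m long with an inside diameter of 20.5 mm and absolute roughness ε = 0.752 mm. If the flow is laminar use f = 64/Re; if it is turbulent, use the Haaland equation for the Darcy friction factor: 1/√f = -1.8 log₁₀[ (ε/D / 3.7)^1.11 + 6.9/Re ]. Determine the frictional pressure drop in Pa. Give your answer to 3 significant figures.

A = πD²/4 = π(0.0205)²/4 = 0.0003301 m²; mean velocity V = ṁ/(ρA) = 0.0454/(817 · 0.0003301) = 0.1684 m/s.
Reynolds number Re = ρVD/μ = 817 · 0.1684 · 0.0205 / 0.00222 = 1270.
Re < 2300 → laminar flow, so f = 64/Re = 64/1270 = 0.05039 (the turbulent correlation is not needed).
Darcy-Weisbach: ΔP = f(L/D)(ρV²/2) = 0.05039·(15.7/0.0205)·(817·0.1684²/2) = 0.05039·765.9·11.58 = 446.8 Pa.

ΔP ≈ 447 Pa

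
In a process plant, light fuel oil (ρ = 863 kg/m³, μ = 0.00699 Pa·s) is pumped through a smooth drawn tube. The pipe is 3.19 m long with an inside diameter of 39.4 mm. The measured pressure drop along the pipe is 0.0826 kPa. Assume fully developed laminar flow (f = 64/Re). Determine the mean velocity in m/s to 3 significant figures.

For laminar flow, f = 64/Re with Re = ρVD/μ, so Darcy-Weisbach reduces to ΔP = 32μLV/D². Solving for V: V = ΔP·D²/(32μL) = 82.6·(0.0394)²/(32·0.00699·3.19) = 0.1797 m/s.
Check: Re = ρVD/μ = 863·0.1797·0.0394/0.00699 = 874.1 < 2300, so the laminar assumption holds.

V ≈ 0.180 m/s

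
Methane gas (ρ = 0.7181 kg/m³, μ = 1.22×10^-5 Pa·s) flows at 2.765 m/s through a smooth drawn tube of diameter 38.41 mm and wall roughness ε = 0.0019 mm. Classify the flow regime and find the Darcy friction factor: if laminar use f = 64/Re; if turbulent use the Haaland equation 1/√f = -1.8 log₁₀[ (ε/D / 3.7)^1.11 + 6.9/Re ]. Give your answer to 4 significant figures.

f ≈ 0.03533

Re = ρVD/μ = 0.7181·2.765·0.03841/1.22e-05 = 6251.
Re > 4000 → turbulent. ε/D = 1.9e-06/0.03841 = 4.95e-05; Haaland: 1/√f = -1.8 log₁₀[3.89e-06 + 0.0011] = 5.32, so f = 0.03533.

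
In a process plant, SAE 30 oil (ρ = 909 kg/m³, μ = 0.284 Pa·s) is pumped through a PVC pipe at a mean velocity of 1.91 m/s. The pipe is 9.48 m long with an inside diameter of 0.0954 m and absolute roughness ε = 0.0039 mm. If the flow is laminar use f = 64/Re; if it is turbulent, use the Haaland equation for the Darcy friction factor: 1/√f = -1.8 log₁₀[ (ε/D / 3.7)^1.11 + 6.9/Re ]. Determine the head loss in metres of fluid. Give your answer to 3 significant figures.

Reynolds number Re = ρVD/μ = 909 · 1.91 · 0.0954 / 0.284 = 583.2.
Re < 2300 → laminar flow, so f = 64/Re = 64/583.2 = 0.1097 (the turbulent correlation is not needed).
Darcy-Weisbach: ΔP = f(L/D)(ρV²/2) = 0.1097·(9.48/0.0954)·(909·1.91²/2) = 0.1097·99.37·1658 = 1.808e+04 Pa.
Head loss h_f = ΔP/(ρg) = 1.808e+04/(909·9.81) = 2.03 m.

h_f ≈ 2.03 m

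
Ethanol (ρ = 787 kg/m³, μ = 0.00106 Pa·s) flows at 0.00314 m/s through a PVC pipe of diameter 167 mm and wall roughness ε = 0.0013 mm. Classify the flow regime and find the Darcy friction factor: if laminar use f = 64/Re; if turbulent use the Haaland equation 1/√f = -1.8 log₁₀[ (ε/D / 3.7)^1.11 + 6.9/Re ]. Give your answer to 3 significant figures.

Re = ρVD/μ = 787·0.00314·0.167/0.00106 = 389.3.
Re < 2300 → laminar, so f = 64/Re = 0.1644 (roughness is irrelevant in laminar flow).

f ≈ 0.164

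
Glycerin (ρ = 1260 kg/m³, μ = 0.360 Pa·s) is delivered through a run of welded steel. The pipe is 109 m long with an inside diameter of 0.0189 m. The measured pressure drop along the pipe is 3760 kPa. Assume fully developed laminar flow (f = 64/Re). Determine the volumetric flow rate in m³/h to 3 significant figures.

Q ≈ 1.08 m³/h

For laminar flow, f = 64/Re with Re = ρVD/μ, so Darcy-Weisbach reduces to ΔP = 32μLV/D². Solving for V: V = ΔP·D²/(32μL) = 3.76e+06·(0.0189)²/(32·0.36·109) = 1.07 m/s.
Check: Re = ρVD/μ = 1260·1.07·0.0189/0.36 = 70.76 < 2300, so the laminar assumption holds.
Q = V·A = 1.07·(π/4·0.0189²) = 0.0003001 m³/s = 1.08 m³/h.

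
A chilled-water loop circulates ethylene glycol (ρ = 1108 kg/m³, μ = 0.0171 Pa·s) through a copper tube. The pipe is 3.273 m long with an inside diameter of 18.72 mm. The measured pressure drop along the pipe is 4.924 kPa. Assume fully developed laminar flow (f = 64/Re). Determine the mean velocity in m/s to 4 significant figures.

V ≈ 0.9635 m/s

For laminar flow, f = 64/Re with Re = ρVD/μ, so Darcy-Weisbach reduces to ΔP = 32μLV/D². Solving for V: V = ΔP·D²/(32μL) = 4924·(0.01872)²/(32·0.0171·3.273) = 0.9635 m/s.
Check: Re = ρVD/μ = 1108·0.9635·0.01872/0.0171 = 1169 < 2300, so the laminar assumption holds.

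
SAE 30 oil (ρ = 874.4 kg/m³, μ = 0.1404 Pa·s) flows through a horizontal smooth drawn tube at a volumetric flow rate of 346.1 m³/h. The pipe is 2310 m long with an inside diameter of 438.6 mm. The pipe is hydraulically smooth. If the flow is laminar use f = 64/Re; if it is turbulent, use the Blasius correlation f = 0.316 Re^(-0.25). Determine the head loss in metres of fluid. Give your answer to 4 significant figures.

h_f ≈ 4.002 m

Q = 346.1 m³/h = 346.1/3600 = 0.09614 m³/s.
Cross-sectional area A = πD²/4 = π(0.4386)²/4 = 0.1511 m²; mean velocity V = Q/A = 0.09614/0.1511 = 0.6363 m/s.
Reynolds number Re = ρVD/μ = 874.4 · 0.6363 · 0.4386 / 0.14 = 1738.
Re < 2300 → laminar flow, so f = 64/Re = 64/1738 = 0.03682 (the turbulent correlation is not needed).
Darcy-Weisbach: ΔP = f(L/D)(ρV²/2) = 0.03682·(2310/0.4386)·(874.4·0.6363²/2) = 0.03682·5267·177 = 3.433e+04 Pa.
Head loss h_f = ΔP/(ρg) = 3.433e+04/(874.4·9.81) = 4.002 m.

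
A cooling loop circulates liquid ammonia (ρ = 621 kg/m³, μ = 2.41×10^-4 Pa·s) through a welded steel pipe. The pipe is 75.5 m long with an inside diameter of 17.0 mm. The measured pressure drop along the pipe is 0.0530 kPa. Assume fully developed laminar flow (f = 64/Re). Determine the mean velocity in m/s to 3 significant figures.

V ≈ 0.0263 m/s

For laminar flow, f = 64/Re with Re = ρVD/μ, so Darcy-Weisbach reduces to ΔP = 32μLV/D². Solving for V: V = ΔP·D²/(32μL) = 53·(0.017)²/(32·0.000241·75.5) = 0.02631 m/s.
Check: Re = ρVD/μ = 621·0.02631·0.017/0.000241 = 1152 < 2300, so the laminar assumption holds.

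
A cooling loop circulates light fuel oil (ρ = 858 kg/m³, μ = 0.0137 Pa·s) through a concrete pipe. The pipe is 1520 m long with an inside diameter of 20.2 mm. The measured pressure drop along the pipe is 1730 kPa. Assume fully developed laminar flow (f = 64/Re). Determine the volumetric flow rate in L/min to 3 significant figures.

Q ≈ 20.4 L/min

For laminar flow, f = 64/Re with Re = ρVD/μ, so Darcy-Weisbach reduces to ΔP = 32μLV/D². Solving for V: V = ΔP·D²/(32μL) = 1.73e+06·(0.0202)²/(32·0.0137·1520) = 1.059 m/s.
Check: Re = ρVD/μ = 858·1.059·0.0202/0.0137 = 1340 < 2300, so the laminar assumption holds.
Q = V·A = 1.059·(π/4·0.0202²) = 0.0003395 m³/s = 20.4 L/min.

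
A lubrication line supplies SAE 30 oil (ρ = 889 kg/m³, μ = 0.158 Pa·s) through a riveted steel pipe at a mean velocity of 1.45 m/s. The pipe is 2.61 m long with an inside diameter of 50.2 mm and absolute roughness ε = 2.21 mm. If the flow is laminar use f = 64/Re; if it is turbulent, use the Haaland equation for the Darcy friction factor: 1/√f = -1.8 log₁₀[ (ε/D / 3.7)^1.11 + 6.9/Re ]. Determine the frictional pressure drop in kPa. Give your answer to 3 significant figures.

ΔP ≈ 7.59 kPa

Reynolds number Re = ρVD/μ = 889 · 1.45 · 0.0502 / 0.158 = 409.6.
Re < 2300 → laminar flow, so f = 64/Re = 64/409.6 = 0.1563 (the turbulent correlation is not needed).
Darcy-Weisbach: ΔP = f(L/D)(ρV²/2) = 0.1563·(2.61/0.0502)·(889·1.45²/2) = 0.1563·51.99·934.6 = 7593 Pa.
ΔP = 7593 Pa = 7.59 kPa.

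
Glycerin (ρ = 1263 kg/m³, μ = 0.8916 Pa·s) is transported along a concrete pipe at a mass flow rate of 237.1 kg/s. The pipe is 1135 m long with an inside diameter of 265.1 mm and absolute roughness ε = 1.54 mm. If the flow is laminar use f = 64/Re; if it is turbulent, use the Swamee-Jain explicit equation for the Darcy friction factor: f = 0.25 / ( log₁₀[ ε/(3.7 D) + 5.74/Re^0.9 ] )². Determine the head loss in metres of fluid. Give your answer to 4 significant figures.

h_f ≈ 126.5 m

A = πD²/4 = π(0.2651)²/4 = 0.0552 m²; mean velocity V = ṁ/(ρA) = 237.1/(1263 · 0.0552) = 3.401 m/s.
Reynolds number Re = ρVD/μ = 1263 · 3.401 · 0.2651 / 0.892 = 1277.
Re < 2300 → laminar flow, so f = 64/Re = 64/1277 = 0.05011 (the turbulent correlation is not needed).
Darcy-Weisbach: ΔP = f(L/D)(ρV²/2) = 0.05011·(1135/0.2651)·(1263·3.401²/2) = 0.05011·4281·7305 = 1.567e+06 Pa.
Head loss h_f = ΔP/(ρg) = 1.567e+06/(1263·9.81) = 126.5 m.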